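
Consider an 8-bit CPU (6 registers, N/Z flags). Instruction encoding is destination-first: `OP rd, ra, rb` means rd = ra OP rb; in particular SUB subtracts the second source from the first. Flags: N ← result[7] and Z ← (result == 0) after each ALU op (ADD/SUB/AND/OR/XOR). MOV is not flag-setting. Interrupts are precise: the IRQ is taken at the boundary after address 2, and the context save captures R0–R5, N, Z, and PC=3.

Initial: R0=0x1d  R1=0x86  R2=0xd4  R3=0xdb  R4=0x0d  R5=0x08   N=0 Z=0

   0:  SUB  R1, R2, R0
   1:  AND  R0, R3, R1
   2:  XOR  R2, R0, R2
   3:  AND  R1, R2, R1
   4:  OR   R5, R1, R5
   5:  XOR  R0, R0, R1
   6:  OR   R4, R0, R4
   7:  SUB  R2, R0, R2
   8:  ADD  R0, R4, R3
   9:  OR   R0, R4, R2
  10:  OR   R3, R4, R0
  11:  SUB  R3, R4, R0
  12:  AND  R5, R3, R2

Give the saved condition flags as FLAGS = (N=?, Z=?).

after  0: R0=0x1d R1=0xb7 R2=0xd4 R3=0xdb R4=0x0d R5=0x08  N=1 Z=0
after  1: R0=0x93 R1=0xb7 R2=0xd4 R3=0xdb R4=0x0d R5=0x08  N=1 Z=0
after  2: R0=0x93 R1=0xb7 R2=0x47 R3=0xdb R4=0x0d R5=0x08  N=0 Z=0
-- IRQ taken; context saved, return-PC = 3 --

FLAGS = (N=0, Z=0)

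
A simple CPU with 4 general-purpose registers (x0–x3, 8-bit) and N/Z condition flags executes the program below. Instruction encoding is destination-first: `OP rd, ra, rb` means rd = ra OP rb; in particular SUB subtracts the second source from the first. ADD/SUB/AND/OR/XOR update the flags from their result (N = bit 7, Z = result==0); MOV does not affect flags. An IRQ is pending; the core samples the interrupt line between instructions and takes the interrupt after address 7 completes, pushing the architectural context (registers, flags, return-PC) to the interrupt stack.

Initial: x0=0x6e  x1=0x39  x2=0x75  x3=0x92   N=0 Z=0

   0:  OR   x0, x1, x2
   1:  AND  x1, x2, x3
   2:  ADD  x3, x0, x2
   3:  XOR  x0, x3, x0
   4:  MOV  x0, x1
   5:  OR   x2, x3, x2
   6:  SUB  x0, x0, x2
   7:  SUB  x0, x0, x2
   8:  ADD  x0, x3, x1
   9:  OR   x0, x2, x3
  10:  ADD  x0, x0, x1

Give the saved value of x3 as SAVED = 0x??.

after  0: x0=0x7d x1=0x39 x2=0x75 x3=0x92  N=0 Z=0
after  1: x0=0x7d x1=0x10 x2=0x75 x3=0x92  N=0 Z=0
after  2: x0=0x7d x1=0x10 x2=0x75 x3=0xf2  N=1 Z=0
after  3: x0=0x8f x1=0x10 x2=0x75 x3=0xf2  N=1 Z=0
after  4: x0=0x10 x1=0x10 x2=0x75 x3=0xf2  N=1 Z=0
after  5: x0=0x10 x1=0x10 x2=0xf7 x3=0xf2  N=1 Z=0
after  6: x0=0x19 x1=0x10 x2=0xf7 x3=0xf2  N=0 Z=0
after  7: x0=0x22 x1=0x10 x2=0xf7 x3=0xf2  N=0 Z=0
-- IRQ taken; context saved, return-PC = 8 --

SAVED = 0xf2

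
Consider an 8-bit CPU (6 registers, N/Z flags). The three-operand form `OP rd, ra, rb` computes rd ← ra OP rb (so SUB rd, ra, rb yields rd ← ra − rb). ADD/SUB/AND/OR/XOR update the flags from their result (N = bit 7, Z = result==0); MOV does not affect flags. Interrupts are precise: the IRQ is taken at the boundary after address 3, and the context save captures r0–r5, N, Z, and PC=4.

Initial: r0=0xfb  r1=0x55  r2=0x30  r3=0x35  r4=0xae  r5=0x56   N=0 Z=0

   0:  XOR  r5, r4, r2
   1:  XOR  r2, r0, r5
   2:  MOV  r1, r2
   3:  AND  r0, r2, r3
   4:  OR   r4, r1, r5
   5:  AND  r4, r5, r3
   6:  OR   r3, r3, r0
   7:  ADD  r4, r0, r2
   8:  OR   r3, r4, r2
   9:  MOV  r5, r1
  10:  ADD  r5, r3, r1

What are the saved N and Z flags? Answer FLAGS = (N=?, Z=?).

FLAGS = (N=0, Z=0)

after  0: r0=0xfb r1=0x55 r2=0x30 r3=0x35 r4=0xae r5=0x9e  N=1 Z=0
after  1: r0=0xfb r1=0x55 r2=0x65 r3=0x35 r4=0xae r5=0x9e  N=0 Z=0
after  2: r0=0xfb r1=0x65 r2=0x65 r3=0x35 r4=0xae r5=0x9e  N=0 Z=0
after  3: r0=0x25 r1=0x65 r2=0x65 r3=0x35 r4=0xae r5=0x9e  N=0 Z=0
-- IRQ taken; context saved, return-PC = 4 --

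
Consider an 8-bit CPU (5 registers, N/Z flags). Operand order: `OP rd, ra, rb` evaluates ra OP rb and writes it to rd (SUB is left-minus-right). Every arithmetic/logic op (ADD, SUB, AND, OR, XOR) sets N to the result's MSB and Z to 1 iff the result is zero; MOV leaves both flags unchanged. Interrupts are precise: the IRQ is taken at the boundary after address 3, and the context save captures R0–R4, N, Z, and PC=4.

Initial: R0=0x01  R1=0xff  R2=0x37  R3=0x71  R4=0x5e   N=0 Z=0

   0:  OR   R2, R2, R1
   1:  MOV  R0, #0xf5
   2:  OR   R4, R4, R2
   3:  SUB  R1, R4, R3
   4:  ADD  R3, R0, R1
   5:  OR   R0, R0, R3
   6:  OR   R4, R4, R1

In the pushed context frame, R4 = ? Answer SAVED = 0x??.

after  0: R0=0x01 R1=0xff R2=0xff R3=0x71 R4=0x5e  N=1 Z=0
after  1: R0=0xf5 R1=0xff R2=0xff R3=0x71 R4=0x5e  N=1 Z=0
after  2: R0=0xf5 R1=0xff R2=0xff R3=0x71 R4=0xff  N=1 Z=0
after  3: R0=0xf5 R1=0x8e R2=0xff R3=0x71 R4=0xff  N=1 Z=0
-- IRQ taken; context saved, return-PC = 4 --

SAVED = 0xff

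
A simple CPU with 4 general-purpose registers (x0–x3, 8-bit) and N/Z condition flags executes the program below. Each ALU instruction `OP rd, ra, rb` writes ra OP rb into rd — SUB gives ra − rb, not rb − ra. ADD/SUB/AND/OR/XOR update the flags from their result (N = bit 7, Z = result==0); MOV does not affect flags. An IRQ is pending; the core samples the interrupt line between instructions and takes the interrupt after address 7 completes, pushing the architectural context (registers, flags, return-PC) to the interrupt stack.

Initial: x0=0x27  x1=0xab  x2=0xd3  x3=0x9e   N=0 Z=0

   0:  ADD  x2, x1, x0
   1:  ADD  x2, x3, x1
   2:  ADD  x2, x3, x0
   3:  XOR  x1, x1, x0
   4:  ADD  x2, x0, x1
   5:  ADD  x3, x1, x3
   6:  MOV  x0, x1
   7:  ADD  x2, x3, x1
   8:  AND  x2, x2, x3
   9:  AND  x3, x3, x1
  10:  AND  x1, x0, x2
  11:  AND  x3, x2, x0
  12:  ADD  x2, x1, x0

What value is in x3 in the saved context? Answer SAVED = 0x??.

SAVED = 0x2a

after  0: x0=0x27 x1=0xab x2=0xd2 x3=0x9e  N=1 Z=0
after  1: x0=0x27 x1=0xab x2=0x49 x3=0x9e  N=0 Z=0
after  2: x0=0x27 x1=0xab x2=0xc5 x3=0x9e  N=1 Z=0
after  3: x0=0x27 x1=0x8c x2=0xc5 x3=0x9e  N=1 Z=0
after  4: x0=0x27 x1=0x8c x2=0xb3 x3=0x9e  N=1 Z=0
after  5: x0=0x27 x1=0x8c x2=0xb3 x3=0x2a  N=0 Z=0
after  6: x0=0x8c x1=0x8c x2=0xb3 x3=0x2a  N=0 Z=0
after  7: x0=0x8c x1=0x8c x2=0xb6 x3=0x2a  N=1 Z=0
-- IRQ taken; context saved, return-PC = 8 --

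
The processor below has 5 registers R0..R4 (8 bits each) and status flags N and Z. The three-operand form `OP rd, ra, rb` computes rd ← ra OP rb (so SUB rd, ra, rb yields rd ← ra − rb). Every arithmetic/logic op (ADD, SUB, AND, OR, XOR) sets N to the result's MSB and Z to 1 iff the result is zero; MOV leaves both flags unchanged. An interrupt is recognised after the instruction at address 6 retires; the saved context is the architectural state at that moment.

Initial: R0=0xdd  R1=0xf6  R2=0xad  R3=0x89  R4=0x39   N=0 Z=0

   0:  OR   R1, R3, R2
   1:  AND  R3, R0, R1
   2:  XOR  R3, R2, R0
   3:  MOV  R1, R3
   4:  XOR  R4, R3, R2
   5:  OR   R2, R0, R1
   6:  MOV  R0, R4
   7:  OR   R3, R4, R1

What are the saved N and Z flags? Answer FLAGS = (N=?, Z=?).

FLAGS = (N=1, Z=0)

after  0: R0=0xdd R1=0xad R2=0xad R3=0x89 R4=0x39  N=1 Z=0
after  1: R0=0xdd R1=0xad R2=0xad R3=0x8d R4=0x39  N=1 Z=0
after  2: R0=0xdd R1=0xad R2=0xad R3=0x70 R4=0x39  N=0 Z=0
after  3: R0=0xdd R1=0x70 R2=0xad R3=0x70 R4=0x39  N=0 Z=0
after  4: R0=0xdd R1=0x70 R2=0xad R3=0x70 R4=0xdd  N=1 Z=0
after  5: R0=0xdd R1=0x70 R2=0xfd R3=0x70 R4=0xdd  N=1 Z=0
after  6: R0=0xdd R1=0x70 R2=0xfd R3=0x70 R4=0xdd  N=1 Z=0
-- IRQ taken; context saved, return-PC = 7 --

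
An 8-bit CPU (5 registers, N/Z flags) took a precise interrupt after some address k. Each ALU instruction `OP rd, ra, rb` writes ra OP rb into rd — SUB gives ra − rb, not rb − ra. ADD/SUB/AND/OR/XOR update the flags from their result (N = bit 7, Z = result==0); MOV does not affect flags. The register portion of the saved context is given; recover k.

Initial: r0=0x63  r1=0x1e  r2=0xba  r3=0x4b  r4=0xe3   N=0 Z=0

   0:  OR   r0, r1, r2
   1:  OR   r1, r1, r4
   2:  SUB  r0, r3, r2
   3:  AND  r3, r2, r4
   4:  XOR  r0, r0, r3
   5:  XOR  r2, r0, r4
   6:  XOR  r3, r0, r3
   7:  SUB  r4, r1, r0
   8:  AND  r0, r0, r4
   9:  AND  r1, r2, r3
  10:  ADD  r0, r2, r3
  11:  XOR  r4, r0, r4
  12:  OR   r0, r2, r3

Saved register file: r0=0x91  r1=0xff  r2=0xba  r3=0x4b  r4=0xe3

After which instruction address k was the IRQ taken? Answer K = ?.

after  0: r0=0xbe r1=0x1e r2=0xba r3=0x4b r4=0xe3  N=1 Z=0
after  1: r0=0xbe r1=0xff r2=0xba r3=0x4b r4=0xe3  N=1 Z=0
after  2: r0=0x91 r1=0xff r2=0xba r3=0x4b r4=0xe3  N=1 Z=0
-- IRQ taken; context saved, return-PC = 3 --

K = 2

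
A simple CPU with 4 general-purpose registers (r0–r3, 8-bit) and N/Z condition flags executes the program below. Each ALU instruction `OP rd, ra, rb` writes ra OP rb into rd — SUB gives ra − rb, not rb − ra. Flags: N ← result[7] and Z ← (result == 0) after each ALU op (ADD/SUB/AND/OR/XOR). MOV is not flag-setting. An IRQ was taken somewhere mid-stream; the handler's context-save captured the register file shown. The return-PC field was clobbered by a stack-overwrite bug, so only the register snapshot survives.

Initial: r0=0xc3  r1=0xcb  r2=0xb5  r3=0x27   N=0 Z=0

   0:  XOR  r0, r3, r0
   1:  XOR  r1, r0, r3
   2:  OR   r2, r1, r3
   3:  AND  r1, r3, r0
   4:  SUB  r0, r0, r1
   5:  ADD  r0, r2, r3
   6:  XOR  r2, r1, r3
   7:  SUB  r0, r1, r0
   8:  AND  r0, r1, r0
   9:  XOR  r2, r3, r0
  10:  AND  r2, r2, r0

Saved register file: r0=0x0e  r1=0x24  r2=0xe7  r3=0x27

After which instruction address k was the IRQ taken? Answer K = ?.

K = 5

after  0: r0=0xe4 r1=0xcb r2=0xb5 r3=0x27  N=1 Z=0
after  1: r0=0xe4 r1=0xc3 r2=0xb5 r3=0x27  N=1 Z=0
after  2: r0=0xe4 r1=0xc3 r2=0xe7 r3=0x27  N=1 Z=0
after  3: r0=0xe4 r1=0x24 r2=0xe7 r3=0x27  N=0 Z=0
after  4: r0=0xc0 r1=0x24 r2=0xe7 r3=0x27  N=1 Z=0
after  5: r0=0x0e r1=0x24 r2=0xe7 r3=0x27  N=0 Z=0
-- IRQ taken; context saved, return-PC = 6 --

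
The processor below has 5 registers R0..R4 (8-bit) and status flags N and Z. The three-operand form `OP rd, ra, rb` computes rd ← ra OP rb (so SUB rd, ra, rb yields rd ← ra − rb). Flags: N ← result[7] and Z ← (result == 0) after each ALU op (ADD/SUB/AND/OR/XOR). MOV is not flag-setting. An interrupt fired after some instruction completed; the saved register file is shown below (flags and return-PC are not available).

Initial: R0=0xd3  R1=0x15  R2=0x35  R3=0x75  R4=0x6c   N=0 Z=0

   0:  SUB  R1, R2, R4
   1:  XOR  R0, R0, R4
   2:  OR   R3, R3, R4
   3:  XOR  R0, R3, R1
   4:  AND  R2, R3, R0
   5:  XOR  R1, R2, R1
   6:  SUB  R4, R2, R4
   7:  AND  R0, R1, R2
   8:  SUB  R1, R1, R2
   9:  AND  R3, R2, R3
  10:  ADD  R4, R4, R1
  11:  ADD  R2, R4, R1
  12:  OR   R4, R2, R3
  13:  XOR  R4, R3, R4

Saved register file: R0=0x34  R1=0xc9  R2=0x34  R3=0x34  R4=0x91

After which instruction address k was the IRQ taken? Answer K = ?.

after  0: R0=0xd3 R1=0xc9 R2=0x35 R3=0x75 R4=0x6c  N=1 Z=0
after  1: R0=0xbf R1=0xc9 R2=0x35 R3=0x75 R4=0x6c  N=1 Z=0
after  2: R0=0xbf R1=0xc9 R2=0x35 R3=0x7d R4=0x6c  N=0 Z=0
after  3: R0=0xb4 R1=0xc9 R2=0x35 R3=0x7d R4=0x6c  N=1 Z=0
after  4: R0=0xb4 R1=0xc9 R2=0x34 R3=0x7d R4=0x6c  N=0 Z=0
after  5: R0=0xb4 R1=0xfd R2=0x34 R3=0x7d R4=0x6c  N=1 Z=0
after  6: R0=0xb4 R1=0xfd R2=0x34 R3=0x7d R4=0xc8  N=1 Z=0
after  7: R0=0x34 R1=0xfd R2=0x34 R3=0x7d R4=0xc8  N=0 Z=0
after  8: R0=0x34 R1=0xc9 R2=0x34 R3=0x7d R4=0xc8  N=1 Z=0
after  9: R0=0x34 R1=0xc9 R2=0x34 R3=0x34 R4=0xc8  N=0 Z=0
after 10: R0=0x34 R1=0xc9 R2=0x34 R3=0x34 R4=0x91  N=1 Z=0
-- IRQ taken; context saved, return-PC = 11 --

K = 10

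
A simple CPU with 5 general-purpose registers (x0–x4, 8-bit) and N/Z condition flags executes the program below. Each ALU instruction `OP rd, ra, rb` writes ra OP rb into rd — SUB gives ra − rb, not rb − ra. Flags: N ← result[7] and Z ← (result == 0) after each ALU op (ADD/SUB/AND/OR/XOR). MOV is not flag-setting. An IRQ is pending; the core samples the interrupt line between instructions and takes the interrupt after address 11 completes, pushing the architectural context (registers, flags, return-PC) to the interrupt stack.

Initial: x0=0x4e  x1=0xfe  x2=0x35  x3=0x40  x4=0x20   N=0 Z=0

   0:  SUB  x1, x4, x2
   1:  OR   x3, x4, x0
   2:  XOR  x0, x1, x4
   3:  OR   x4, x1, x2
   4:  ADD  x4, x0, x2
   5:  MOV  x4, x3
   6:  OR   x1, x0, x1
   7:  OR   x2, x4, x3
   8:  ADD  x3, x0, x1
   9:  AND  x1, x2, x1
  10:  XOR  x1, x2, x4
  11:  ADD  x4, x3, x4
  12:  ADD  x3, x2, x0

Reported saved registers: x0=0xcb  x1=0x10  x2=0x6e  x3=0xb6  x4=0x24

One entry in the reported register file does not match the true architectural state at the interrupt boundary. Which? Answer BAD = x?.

BAD = x1

after  0: x0=0x4e x1=0xeb x2=0x35 x3=0x40 x4=0x20  N=1 Z=0
after  1: x0=0x4e x1=0xeb x2=0x35 x3=0x6e x4=0x20  N=0 Z=0
after  2: x0=0xcb x1=0xeb x2=0x35 x3=0x6e x4=0x20  N=1 Z=0
after  3: x0=0xcb x1=0xeb x2=0x35 x3=0x6e x4=0xff  N=1 Z=0
after  4: x0=0xcb x1=0xeb x2=0x35 x3=0x6e x4=0x00  N=0 Z=1
after  5: x0=0xcb x1=0xeb x2=0x35 x3=0x6e x4=0x6e  N=0 Z=1
after  6: x0=0xcb x1=0xeb x2=0x35 x3=0x6e x4=0x6e  N=1 Z=0
after  7: x0=0xcb x1=0xeb x2=0x6e x3=0x6e x4=0x6e  N=0 Z=0
after  8: x0=0xcb x1=0xeb x2=0x6e x3=0xb6 x4=0x6e  N=1 Z=0
after  9: x0=0xcb x1=0x6a x2=0x6e x3=0xb6 x4=0x6e  N=0 Z=0
after 10: x0=0xcb x1=0x00 x2=0x6e x3=0xb6 x4=0x6e  N=0 Z=1
after 11: x0=0xcb x1=0x00 x2=0x6e x3=0xb6 x4=0x24  N=0 Z=0
-- IRQ taken; context saved, return-PC = 12 --
mismatch: x1: reported 0x10 vs actual 0x00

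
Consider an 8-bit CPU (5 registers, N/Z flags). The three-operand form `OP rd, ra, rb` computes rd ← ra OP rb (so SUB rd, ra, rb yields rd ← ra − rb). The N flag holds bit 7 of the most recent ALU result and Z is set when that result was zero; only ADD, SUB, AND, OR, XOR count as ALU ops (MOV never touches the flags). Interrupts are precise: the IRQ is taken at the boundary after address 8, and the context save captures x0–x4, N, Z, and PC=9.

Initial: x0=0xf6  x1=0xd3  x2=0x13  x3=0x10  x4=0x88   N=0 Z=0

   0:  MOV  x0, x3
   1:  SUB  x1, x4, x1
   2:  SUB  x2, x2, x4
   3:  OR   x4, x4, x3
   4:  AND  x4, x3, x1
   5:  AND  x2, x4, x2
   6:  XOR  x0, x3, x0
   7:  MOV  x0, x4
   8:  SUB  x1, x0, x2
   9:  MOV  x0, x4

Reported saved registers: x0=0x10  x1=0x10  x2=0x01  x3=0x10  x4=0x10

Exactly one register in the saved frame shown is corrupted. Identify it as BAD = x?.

after  0: x0=0x10 x1=0xd3 x2=0x13 x3=0x10 x4=0x88  N=0 Z=0
after  1: x0=0x10 x1=0xb5 x2=0x13 x3=0x10 x4=0x88  N=1 Z=0
after  2: x0=0x10 x1=0xb5 x2=0x8b x3=0x10 x4=0x88  N=1 Z=0
after  3: x0=0x10 x1=0xb5 x2=0x8b x3=0x10 x4=0x98  N=1 Z=0
after  4: x0=0x10 x1=0xb5 x2=0x8b x3=0x10 x4=0x10  N=0 Z=0
after  5: x0=0x10 x1=0xb5 x2=0x00 x3=0x10 x4=0x10  N=0 Z=1
after  6: x0=0x00 x1=0xb5 x2=0x00 x3=0x10 x4=0x10  N=0 Z=1
after  7: x0=0x10 x1=0xb5 x2=0x00 x3=0x10 x4=0x10  N=0 Z=1
after  8: x0=0x10 x1=0x10 x2=0x00 x3=0x10 x4=0x10  N=0 Z=0
-- IRQ taken; context saved, return-PC = 9 --
mismatch: x2: reported 0x01 vs actual 0x00

BAD = x2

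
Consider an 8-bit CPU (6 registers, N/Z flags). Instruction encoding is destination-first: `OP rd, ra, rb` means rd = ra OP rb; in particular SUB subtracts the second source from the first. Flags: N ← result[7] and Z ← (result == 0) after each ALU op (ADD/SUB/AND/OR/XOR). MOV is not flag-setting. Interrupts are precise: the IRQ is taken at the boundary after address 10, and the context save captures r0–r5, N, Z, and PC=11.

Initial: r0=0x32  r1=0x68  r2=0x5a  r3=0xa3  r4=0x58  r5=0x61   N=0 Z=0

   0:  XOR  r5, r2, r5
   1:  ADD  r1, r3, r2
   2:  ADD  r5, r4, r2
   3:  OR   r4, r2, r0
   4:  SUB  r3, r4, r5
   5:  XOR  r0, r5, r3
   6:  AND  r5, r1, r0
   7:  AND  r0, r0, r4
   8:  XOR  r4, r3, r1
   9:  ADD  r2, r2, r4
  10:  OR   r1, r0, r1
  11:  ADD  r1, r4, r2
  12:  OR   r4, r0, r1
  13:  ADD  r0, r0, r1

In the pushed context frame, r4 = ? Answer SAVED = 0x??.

after  0: r0=0x32 r1=0x68 r2=0x5a r3=0xa3 r4=0x58 r5=0x3b  N=0 Z=0
after  1: r0=0x32 r1=0xfd r2=0x5a r3=0xa3 r4=0x58 r5=0x3b  N=1 Z=0
after  2: r0=0x32 r1=0xfd r2=0x5a r3=0xa3 r4=0x58 r5=0xb2  N=1 Z=0
after  3: r0=0x32 r1=0xfd r2=0x5a r3=0xa3 r4=0x7a r5=0xb2  N=0 Z=0
after  4: r0=0x32 r1=0xfd r2=0x5a r3=0xc8 r4=0x7a r5=0xb2  N=1 Z=0
after  5: r0=0x7a r1=0xfd r2=0x5a r3=0xc8 r4=0x7a r5=0xb2  N=0 Z=0
after  6: r0=0x7a r1=0xfd r2=0x5a r3=0xc8 r4=0x7a r5=0x78  N=0 Z=0
after  7: r0=0x7a r1=0xfd r2=0x5a r3=0xc8 r4=0x7a r5=0x78  N=0 Z=0
after  8: r0=0x7a r1=0xfd r2=0x5a r3=0xc8 r4=0x35 r5=0x78  N=0 Z=0
after  9: r0=0x7a r1=0xfd r2=0x8f r3=0xc8 r4=0x35 r5=0x78  N=1 Z=0
after 10: r0=0x7a r1=0xff r2=0x8f r3=0xc8 r4=0x35 r5=0x78  N=1 Z=0
-- IRQ taken; context saved, return-PC = 11 --

SAVED = 0x35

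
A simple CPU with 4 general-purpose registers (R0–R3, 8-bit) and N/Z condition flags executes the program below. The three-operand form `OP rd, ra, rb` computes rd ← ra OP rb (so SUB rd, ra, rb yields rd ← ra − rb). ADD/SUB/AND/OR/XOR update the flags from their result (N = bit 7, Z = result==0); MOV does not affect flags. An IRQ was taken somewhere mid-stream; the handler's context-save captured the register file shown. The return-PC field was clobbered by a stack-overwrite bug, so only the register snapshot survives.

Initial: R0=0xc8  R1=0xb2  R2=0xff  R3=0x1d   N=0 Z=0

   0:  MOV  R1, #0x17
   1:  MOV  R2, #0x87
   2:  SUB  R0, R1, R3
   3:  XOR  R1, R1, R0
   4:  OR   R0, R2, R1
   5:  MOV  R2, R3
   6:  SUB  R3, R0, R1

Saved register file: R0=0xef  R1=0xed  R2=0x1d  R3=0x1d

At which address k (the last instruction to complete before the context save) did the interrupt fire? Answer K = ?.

after  0: R0=0xc8 R1=0x17 R2=0xff R3=0x1d  N=0 Z=0
after  1: R0=0xc8 R1=0x17 R2=0x87 R3=0x1d  N=0 Z=0
after  2: R0=0xfa R1=0x17 R2=0x87 R3=0x1d  N=1 Z=0
after  3: R0=0xfa R1=0xed R2=0x87 R3=0x1d  N=1 Z=0
after  4: R0=0xef R1=0xed R2=0x87 R3=0x1d  N=1 Z=0
after  5: R0=0xef R1=0xed R2=0x1d R3=0x1d  N=1 Z=0
-- IRQ taken; context saved, return-PC = 6 --

K = 5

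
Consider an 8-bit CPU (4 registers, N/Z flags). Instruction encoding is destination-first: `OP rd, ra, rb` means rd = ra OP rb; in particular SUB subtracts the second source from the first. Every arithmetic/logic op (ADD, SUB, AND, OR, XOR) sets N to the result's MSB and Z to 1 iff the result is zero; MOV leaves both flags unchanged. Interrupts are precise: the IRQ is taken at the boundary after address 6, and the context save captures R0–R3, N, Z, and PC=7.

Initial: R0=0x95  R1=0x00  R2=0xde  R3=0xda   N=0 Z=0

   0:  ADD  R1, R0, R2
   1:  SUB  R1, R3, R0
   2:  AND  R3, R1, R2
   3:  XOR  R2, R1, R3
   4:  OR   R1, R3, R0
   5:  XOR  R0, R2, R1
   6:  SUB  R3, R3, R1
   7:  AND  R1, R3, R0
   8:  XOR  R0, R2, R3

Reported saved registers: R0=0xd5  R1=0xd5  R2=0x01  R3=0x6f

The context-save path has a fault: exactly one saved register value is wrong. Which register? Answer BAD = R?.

after  0: R0=0x95 R1=0x73 R2=0xde R3=0xda  N=0 Z=0
after  1: R0=0x95 R1=0x45 R2=0xde R3=0xda  N=0 Z=0
after  2: R0=0x95 R1=0x45 R2=0xde R3=0x44  N=0 Z=0
after  3: R0=0x95 R1=0x45 R2=0x01 R3=0x44  N=0 Z=0
after  4: R0=0x95 R1=0xd5 R2=0x01 R3=0x44  N=1 Z=0
after  5: R0=0xd4 R1=0xd5 R2=0x01 R3=0x44  N=1 Z=0
after  6: R0=0xd4 R1=0xd5 R2=0x01 R3=0x6f  N=0 Z=0
-- IRQ taken; context saved, return-PC = 7 --
mismatch: R0: reported 0xd5 vs actual 0xd4

BAD = R0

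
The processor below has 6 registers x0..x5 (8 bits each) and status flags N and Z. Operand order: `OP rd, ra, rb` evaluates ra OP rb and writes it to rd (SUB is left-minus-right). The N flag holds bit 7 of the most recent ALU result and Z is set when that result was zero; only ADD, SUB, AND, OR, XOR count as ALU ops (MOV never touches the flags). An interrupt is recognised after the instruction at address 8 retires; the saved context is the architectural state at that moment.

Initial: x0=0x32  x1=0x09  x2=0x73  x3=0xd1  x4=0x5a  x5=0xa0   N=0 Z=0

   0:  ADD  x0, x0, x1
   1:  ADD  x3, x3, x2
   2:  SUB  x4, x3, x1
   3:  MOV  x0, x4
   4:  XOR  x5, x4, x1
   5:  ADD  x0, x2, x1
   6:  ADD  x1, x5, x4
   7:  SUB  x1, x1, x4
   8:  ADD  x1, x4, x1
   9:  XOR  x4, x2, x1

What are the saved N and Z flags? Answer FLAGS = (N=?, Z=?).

after  0: x0=0x3b x1=0x09 x2=0x73 x3=0xd1 x4=0x5a x5=0xa0  N=0 Z=0
after  1: x0=0x3b x1=0x09 x2=0x73 x3=0x44 x4=0x5a x5=0xa0  N=0 Z=0
after  2: x0=0x3b x1=0x09 x2=0x73 x3=0x44 x4=0x3b x5=0xa0  N=0 Z=0
after  3: x0=0x3b x1=0x09 x2=0x73 x3=0x44 x4=0x3b x5=0xa0  N=0 Z=0
after  4: x0=0x3b x1=0x09 x2=0x73 x3=0x44 x4=0x3b x5=0x32  N=0 Z=0
after  5: x0=0x7c x1=0x09 x2=0x73 x3=0x44 x4=0x3b x5=0x32  N=0 Z=0
after  6: x0=0x7c x1=0x6d x2=0x73 x3=0x44 x4=0x3b x5=0x32  N=0 Z=0
after  7: x0=0x7c x1=0x32 x2=0x73 x3=0x44 x4=0x3b x5=0x32  N=0 Z=0
after  8: x0=0x7c x1=0x6d x2=0x73 x3=0x44 x4=0x3b x5=0x32  N=0 Z=0
-- IRQ taken; context saved, return-PC = 9 --

FLAGS = (N=0, Z=0)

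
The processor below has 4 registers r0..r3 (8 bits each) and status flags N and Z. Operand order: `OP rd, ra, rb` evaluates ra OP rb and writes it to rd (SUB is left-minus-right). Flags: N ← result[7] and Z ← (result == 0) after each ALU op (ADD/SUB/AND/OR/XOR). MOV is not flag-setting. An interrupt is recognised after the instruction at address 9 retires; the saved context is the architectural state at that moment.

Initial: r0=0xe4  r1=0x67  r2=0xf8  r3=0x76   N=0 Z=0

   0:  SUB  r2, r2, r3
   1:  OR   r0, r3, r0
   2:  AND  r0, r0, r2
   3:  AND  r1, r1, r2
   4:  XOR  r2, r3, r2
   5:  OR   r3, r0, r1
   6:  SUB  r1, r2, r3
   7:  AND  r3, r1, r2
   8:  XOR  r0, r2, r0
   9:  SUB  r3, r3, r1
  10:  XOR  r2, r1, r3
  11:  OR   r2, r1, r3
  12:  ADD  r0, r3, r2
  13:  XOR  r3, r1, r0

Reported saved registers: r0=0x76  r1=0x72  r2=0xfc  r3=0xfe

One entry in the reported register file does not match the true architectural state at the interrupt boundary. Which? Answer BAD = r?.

after  0: r0=0xe4 r1=0x67 r2=0x82 r3=0x76  N=1 Z=0
after  1: r0=0xf6 r1=0x67 r2=0x82 r3=0x76  N=1 Z=0
after  2: r0=0x82 r1=0x67 r2=0x82 r3=0x76  N=1 Z=0
after  3: r0=0x82 r1=0x02 r2=0x82 r3=0x76  N=0 Z=0
after  4: r0=0x82 r1=0x02 r2=0xf4 r3=0x76  N=1 Z=0
after  5: r0=0x82 r1=0x02 r2=0xf4 r3=0x82  N=1 Z=0
after  6: r0=0x82 r1=0x72 r2=0xf4 r3=0x82  N=0 Z=0
after  7: r0=0x82 r1=0x72 r2=0xf4 r3=0x70  N=0 Z=0
after  8: r0=0x76 r1=0x72 r2=0xf4 r3=0x70  N=0 Z=0
after  9: r0=0x76 r1=0x72 r2=0xf4 r3=0xfe  N=1 Z=0
-- IRQ taken; context saved, return-PC = 10 --
mismatch: r2: reported 0xfc vs actual 0xf4

BAD = r2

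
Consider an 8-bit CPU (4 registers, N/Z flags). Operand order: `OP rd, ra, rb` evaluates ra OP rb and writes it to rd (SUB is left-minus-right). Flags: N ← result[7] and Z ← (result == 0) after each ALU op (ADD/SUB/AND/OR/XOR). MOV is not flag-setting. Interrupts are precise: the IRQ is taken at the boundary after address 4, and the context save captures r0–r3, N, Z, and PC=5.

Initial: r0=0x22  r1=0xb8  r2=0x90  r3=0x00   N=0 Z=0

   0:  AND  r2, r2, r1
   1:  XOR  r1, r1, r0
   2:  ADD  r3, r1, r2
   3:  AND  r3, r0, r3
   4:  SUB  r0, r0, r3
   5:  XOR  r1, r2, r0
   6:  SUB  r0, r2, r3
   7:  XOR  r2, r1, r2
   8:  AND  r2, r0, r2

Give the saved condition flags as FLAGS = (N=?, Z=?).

FLAGS = (N=0, Z=1)

after  0: r0=0x22 r1=0xb8 r2=0x90 r3=0x00  N=1 Z=0
after  1: r0=0x22 r1=0x9a r2=0x90 r3=0x00  N=1 Z=0
after  2: r0=0x22 r1=0x9a r2=0x90 r3=0x2a  N=0 Z=0
after  3: r0=0x22 r1=0x9a r2=0x90 r3=0x22  N=0 Z=0
after  4: r0=0x00 r1=0x9a r2=0x90 r3=0x22  N=0 Z=1
-- IRQ taken; context saved, return-PC = 5 --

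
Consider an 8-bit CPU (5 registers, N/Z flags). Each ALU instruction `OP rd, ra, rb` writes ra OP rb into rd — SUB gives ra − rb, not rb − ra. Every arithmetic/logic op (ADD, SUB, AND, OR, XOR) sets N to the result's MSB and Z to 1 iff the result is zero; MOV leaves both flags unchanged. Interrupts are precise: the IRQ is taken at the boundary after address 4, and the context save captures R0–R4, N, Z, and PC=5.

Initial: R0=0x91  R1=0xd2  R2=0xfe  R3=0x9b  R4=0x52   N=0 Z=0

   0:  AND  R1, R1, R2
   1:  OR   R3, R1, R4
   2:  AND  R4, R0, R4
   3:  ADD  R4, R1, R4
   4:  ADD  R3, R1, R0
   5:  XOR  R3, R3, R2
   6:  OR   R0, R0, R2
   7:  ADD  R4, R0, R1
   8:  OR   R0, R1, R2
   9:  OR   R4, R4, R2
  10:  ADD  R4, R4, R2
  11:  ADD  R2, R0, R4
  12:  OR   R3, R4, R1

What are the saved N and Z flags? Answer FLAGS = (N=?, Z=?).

after  0: R0=0x91 R1=0xd2 R2=0xfe R3=0x9b R4=0x52  N=1 Z=0
after  1: R0=0x91 R1=0xd2 R2=0xfe R3=0xd2 R4=0x52  N=1 Z=0
after  2: R0=0x91 R1=0xd2 R2=0xfe R3=0xd2 R4=0x10  N=0 Z=0
after  3: R0=0x91 R1=0xd2 R2=0xfe R3=0xd2 R4=0xe2  N=1 Z=0
after  4: R0=0x91 R1=0xd2 R2=0xfe R3=0x63 R4=0xe2  N=0 Z=0
-- IRQ taken; context saved, return-PC = 5 --

FLAGS = (N=0, Z=0)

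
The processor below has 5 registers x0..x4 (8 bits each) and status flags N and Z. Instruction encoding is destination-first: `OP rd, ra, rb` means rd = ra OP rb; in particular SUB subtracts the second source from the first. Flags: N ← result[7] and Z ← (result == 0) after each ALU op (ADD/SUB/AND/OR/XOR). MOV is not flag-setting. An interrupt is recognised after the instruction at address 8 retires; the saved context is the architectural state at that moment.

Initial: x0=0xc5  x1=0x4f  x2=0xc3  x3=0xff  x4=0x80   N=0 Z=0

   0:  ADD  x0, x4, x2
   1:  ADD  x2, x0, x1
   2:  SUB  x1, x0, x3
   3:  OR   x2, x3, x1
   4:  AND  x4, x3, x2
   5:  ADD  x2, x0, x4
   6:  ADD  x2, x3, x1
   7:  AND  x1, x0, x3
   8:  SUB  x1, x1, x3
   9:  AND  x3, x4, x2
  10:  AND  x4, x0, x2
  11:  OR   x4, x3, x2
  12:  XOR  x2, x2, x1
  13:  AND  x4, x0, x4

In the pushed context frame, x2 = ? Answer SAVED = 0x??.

after  0: x0=0x43 x1=0x4f x2=0xc3 x3=0xff x4=0x80  N=0 Z=0
after  1: x0=0x43 x1=0x4f x2=0x92 x3=0xff x4=0x80  N=1 Z=0
after  2: x0=0x43 x1=0x44 x2=0x92 x3=0xff x4=0x80  N=0 Z=0
after  3: x0=0x43 x1=0x44 x2=0xff x3=0xff x4=0x80  N=1 Z=0
after  4: x0=0x43 x1=0x44 x2=0xff x3=0xff x4=0xff  N=1 Z=0
after  5: x0=0x43 x1=0x44 x2=0x42 x3=0xff x4=0xff  N=0 Z=0
after  6: x0=0x43 x1=0x44 x2=0x43 x3=0xff x4=0xff  N=0 Z=0
after  7: x0=0x43 x1=0x43 x2=0x43 x3=0xff x4=0xff  N=0 Z=0
after  8: x0=0x43 x1=0x44 x2=0x43 x3=0xff x4=0xff  N=0 Z=0
-- IRQ taken; context saved, return-PC = 9 --

SAVED = 0x43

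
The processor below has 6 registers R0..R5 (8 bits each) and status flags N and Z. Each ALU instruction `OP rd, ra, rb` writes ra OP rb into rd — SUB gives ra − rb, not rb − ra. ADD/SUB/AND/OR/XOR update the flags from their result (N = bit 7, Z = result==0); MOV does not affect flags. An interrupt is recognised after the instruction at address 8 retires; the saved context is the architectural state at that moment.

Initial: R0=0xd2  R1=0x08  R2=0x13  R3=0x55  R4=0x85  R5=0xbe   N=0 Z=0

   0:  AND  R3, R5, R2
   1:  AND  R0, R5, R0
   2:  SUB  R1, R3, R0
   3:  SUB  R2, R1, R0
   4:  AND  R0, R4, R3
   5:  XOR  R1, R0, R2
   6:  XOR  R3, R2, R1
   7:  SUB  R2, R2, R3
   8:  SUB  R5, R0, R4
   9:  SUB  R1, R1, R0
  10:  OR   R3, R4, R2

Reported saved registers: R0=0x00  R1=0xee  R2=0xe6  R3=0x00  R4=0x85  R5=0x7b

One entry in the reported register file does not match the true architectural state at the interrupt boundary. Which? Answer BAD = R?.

BAD = R2

after  0: R0=0xd2 R1=0x08 R2=0x13 R3=0x12 R4=0x85 R5=0xbe  N=0 Z=0
after  1: R0=0x92 R1=0x08 R2=0x13 R3=0x12 R4=0x85 R5=0xbe  N=1 Z=0
after  2: R0=0x92 R1=0x80 R2=0x13 R3=0x12 R4=0x85 R5=0xbe  N=1 Z=0
after  3: R0=0x92 R1=0x80 R2=0xee R3=0x12 R4=0x85 R5=0xbe  N=1 Z=0
after  4: R0=0x00 R1=0x80 R2=0xee R3=0x12 R4=0x85 R5=0xbe  N=0 Z=1
after  5: R0=0x00 R1=0xee R2=0xee R3=0x12 R4=0x85 R5=0xbe  N=1 Z=0
after  6: R0=0x00 R1=0xee R2=0xee R3=0x00 R4=0x85 R5=0xbe  N=0 Z=1
after  7: R0=0x00 R1=0xee R2=0xee R3=0x00 R4=0x85 R5=0xbe  N=1 Z=0
after  8: R0=0x00 R1=0xee R2=0xee R3=0x00 R4=0x85 R5=0x7b  N=0 Z=0
-- IRQ taken; context saved, return-PC = 9 --
mismatch: R2: reported 0xe6 vs actual 0xee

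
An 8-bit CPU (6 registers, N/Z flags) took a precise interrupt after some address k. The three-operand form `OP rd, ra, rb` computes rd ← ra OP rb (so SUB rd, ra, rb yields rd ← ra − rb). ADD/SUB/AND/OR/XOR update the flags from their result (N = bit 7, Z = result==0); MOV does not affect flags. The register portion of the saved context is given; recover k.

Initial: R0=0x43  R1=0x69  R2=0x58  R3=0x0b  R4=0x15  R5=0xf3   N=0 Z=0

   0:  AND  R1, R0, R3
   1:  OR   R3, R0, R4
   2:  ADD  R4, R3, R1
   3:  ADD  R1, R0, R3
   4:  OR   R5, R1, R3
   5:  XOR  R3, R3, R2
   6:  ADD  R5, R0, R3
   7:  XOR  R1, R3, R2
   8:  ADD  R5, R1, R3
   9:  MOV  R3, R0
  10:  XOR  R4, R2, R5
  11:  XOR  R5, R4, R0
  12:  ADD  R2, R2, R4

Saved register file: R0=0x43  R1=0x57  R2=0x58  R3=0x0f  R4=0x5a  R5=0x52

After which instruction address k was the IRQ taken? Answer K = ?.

K = 7

after  0: R0=0x43 R1=0x03 R2=0x58 R3=0x0b R4=0x15 R5=0xf3  N=0 Z=0
after  1: R0=0x43 R1=0x03 R2=0x58 R3=0x57 R4=0x15 R5=0xf3  N=0 Z=0
after  2: R0=0x43 R1=0x03 R2=0x58 R3=0x57 R4=0x5a R5=0xf3  N=0 Z=0
after  3: R0=0x43 R1=0x9a R2=0x58 R3=0x57 R4=0x5a R5=0xf3  N=1 Z=0
after  4: R0=0x43 R1=0x9a R2=0x58 R3=0x57 R4=0x5a R5=0xdf  N=1 Z=0
after  5: R0=0x43 R1=0x9a R2=0x58 R3=0x0f R4=0x5a R5=0xdf  N=0 Z=0
after  6: R0=0x43 R1=0x9a R2=0x58 R3=0x0f R4=0x5a R5=0x52  N=0 Z=0
after  7: R0=0x43 R1=0x57 R2=0x58 R3=0x0f R4=0x5a R5=0x52  N=0 Z=0
-- IRQ taken; context saved, return-PC = 8 --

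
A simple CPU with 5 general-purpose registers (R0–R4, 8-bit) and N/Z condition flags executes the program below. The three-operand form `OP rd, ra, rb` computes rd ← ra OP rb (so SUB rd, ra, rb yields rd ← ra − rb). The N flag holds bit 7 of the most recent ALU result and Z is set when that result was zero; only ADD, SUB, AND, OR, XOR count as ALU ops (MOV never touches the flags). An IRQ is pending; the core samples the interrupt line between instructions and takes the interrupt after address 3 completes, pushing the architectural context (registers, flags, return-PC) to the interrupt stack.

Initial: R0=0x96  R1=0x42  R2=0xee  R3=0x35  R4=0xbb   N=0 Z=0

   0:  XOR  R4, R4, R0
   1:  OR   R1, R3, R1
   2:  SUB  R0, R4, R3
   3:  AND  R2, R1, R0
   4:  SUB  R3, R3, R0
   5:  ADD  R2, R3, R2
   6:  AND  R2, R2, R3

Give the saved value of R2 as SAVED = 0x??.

SAVED = 0x70

after  0: R0=0x96 R1=0x42 R2=0xee R3=0x35 R4=0x2d  N=0 Z=0
after  1: R0=0x96 R1=0x77 R2=0xee R3=0x35 R4=0x2d  N=0 Z=0
after  2: R0=0xf8 R1=0x77 R2=0xee R3=0x35 R4=0x2d  N=1 Z=0
after  3: R0=0xf8 R1=0x77 R2=0x70 R3=0x35 R4=0x2d  N=0 Z=0
-- IRQ taken; context saved, return-PC = 4 --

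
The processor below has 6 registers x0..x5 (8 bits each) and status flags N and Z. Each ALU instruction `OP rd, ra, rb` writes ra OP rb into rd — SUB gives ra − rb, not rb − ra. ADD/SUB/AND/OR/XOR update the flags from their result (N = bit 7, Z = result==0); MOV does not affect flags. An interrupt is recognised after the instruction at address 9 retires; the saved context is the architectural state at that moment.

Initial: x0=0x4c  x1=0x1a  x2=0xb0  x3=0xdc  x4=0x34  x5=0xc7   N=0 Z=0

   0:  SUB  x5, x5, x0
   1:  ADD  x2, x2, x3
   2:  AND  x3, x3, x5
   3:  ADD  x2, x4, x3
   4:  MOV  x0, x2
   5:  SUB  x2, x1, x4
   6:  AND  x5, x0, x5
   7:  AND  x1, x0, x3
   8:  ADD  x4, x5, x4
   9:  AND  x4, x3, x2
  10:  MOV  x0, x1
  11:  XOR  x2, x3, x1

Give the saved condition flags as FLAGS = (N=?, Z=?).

after  0: x0=0x4c x1=0x1a x2=0xb0 x3=0xdc x4=0x34 x5=0x7b  N=0 Z=0
after  1: x0=0x4c x1=0x1a x2=0x8c x3=0xdc x4=0x34 x5=0x7b  N=1 Z=0
after  2: x0=0x4c x1=0x1a x2=0x8c x3=0x58 x4=0x34 x5=0x7b  N=0 Z=0
after  3: x0=0x4c x1=0x1a x2=0x8c x3=0x58 x4=0x34 x5=0x7b  N=1 Z=0
after  4: x0=0x8c x1=0x1a x2=0x8c x3=0x58 x4=0x34 x5=0x7b  N=1 Z=0
after  5: x0=0x8c x1=0x1a x2=0xe6 x3=0x58 x4=0x34 x5=0x7b  N=1 Z=0
after  6: x0=0x8c x1=0x1a x2=0xe6 x3=0x58 x4=0x34 x5=0x08  N=0 Z=0
after  7: x0=0x8c x1=0x08 x2=0xe6 x3=0x58 x4=0x34 x5=0x08  N=0 Z=0
after  8: x0=0x8c x1=0x08 x2=0xe6 x3=0x58 x4=0x3c x5=0x08  N=0 Z=0
after  9: x0=0x8c x1=0x08 x2=0xe6 x3=0x58 x4=0x40 x5=0x08  N=0 Z=0
-- IRQ taken; context saved, return-PC = 10 --

FLAGS = (N=0, Z=0)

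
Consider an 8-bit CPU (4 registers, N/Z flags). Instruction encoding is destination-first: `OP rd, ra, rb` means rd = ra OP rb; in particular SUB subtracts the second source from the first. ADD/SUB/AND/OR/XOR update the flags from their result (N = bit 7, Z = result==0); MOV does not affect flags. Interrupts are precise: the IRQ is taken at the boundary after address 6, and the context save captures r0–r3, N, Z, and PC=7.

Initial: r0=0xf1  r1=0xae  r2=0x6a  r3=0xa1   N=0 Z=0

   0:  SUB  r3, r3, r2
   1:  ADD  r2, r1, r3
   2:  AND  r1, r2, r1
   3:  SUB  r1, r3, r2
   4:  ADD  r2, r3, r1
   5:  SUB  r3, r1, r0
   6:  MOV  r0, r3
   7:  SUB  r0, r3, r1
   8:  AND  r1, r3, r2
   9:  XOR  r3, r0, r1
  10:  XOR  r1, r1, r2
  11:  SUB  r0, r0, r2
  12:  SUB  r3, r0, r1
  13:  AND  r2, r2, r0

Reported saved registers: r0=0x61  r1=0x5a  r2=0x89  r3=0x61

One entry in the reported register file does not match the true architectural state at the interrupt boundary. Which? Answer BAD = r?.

after  0: r0=0xf1 r1=0xae r2=0x6a r3=0x37  N=0 Z=0
after  1: r0=0xf1 r1=0xae r2=0xe5 r3=0x37  N=1 Z=0
after  2: r0=0xf1 r1=0xa4 r2=0xe5 r3=0x37  N=1 Z=0
after  3: r0=0xf1 r1=0x52 r2=0xe5 r3=0x37  N=0 Z=0
after  4: r0=0xf1 r1=0x52 r2=0x89 r3=0x37  N=1 Z=0
after  5: r0=0xf1 r1=0x52 r2=0x89 r3=0x61  N=0 Z=0
after  6: r0=0x61 r1=0x52 r2=0x89 r3=0x61  N=0 Z=0
-- IRQ taken; context saved, return-PC = 7 --
mismatch: r1: reported 0x5a vs actual 0x52

BAD = r1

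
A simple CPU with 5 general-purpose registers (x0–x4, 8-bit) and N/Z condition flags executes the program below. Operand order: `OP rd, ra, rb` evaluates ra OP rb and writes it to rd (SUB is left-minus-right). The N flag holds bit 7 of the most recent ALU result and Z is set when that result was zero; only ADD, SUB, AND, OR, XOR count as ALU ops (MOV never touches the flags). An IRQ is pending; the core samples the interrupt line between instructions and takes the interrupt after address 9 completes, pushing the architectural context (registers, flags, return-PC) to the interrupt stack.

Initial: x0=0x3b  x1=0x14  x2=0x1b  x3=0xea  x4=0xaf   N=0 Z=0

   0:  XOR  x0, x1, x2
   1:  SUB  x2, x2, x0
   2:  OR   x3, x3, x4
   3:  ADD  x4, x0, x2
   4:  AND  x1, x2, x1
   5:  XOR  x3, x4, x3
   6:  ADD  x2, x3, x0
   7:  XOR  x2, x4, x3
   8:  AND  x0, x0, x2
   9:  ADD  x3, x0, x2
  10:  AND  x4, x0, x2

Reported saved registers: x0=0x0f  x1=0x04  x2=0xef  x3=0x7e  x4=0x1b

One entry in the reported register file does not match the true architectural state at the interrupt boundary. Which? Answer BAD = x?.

BAD = x3

after  0: x0=0x0f x1=0x14 x2=0x1b x3=0xea x4=0xaf  N=0 Z=0
after  1: x0=0x0f x1=0x14 x2=0x0c x3=0xea x4=0xaf  N=0 Z=0
after  2: x0=0x0f x1=0x14 x2=0x0c x3=0xef x4=0xaf  N=1 Z=0
after  3: x0=0x0f x1=0x14 x2=0x0c x3=0xef x4=0x1b  N=0 Z=0
after  4: x0=0x0f x1=0x04 x2=0x0c x3=0xef x4=0x1b  N=0 Z=0
after  5: x0=0x0f x1=0x04 x2=0x0c x3=0xf4 x4=0x1b  N=1 Z=0
after  6: x0=0x0f x1=0x04 x2=0x03 x3=0xf4 x4=0x1b  N=0 Z=0
after  7: x0=0x0f x1=0x04 x2=0xef x3=0xf4 x4=0x1b  N=1 Z=0
after  8: x0=0x0f x1=0x04 x2=0xef x3=0xf4 x4=0x1b  N=0 Z=0
after  9: x0=0x0f x1=0x04 x2=0xef x3=0xfe x4=0x1b  N=1 Z=0
-- IRQ taken; context saved, return-PC = 10 --
mismatch: x3: reported 0x7e vs actual 0xfe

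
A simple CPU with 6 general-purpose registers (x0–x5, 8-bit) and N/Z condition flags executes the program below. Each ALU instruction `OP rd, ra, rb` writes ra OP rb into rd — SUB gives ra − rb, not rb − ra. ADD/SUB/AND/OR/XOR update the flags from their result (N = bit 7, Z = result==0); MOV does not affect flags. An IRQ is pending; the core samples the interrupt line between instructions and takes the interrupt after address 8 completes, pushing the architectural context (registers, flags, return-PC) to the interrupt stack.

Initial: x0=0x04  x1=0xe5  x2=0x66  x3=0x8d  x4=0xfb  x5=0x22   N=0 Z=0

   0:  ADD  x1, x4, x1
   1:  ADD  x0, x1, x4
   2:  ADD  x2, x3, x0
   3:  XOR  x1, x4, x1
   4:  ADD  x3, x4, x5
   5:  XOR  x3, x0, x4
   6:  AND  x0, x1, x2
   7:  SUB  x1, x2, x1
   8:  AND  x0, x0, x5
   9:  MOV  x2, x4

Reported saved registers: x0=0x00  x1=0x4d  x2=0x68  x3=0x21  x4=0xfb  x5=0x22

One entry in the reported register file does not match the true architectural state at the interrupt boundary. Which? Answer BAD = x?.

BAD = x3

after  0: x0=0x04 x1=0xe0 x2=0x66 x3=0x8d x4=0xfb x5=0x22  N=1 Z=0
after  1: x0=0xdb x1=0xe0 x2=0x66 x3=0x8d x4=0xfb x5=0x22  N=1 Z=0
after  2: x0=0xdb x1=0xe0 x2=0x68 x3=0x8d x4=0xfb x5=0x22  N=0 Z=0
after  3: x0=0xdb x1=0x1b x2=0x68 x3=0x8d x4=0xfb x5=0x22  N=0 Z=0
after  4: x0=0xdb x1=0x1b x2=0x68 x3=0x1d x4=0xfb x5=0x22  N=0 Z=0
after  5: x0=0xdb x1=0x1b x2=0x68 x3=0x20 x4=0xfb x5=0x22  N=0 Z=0
after  6: x0=0x08 x1=0x1b x2=0x68 x3=0x20 x4=0xfb x5=0x22  N=0 Z=0
after  7: x0=0x08 x1=0x4d x2=0x68 x3=0x20 x4=0xfb x5=0x22  N=0 Z=0
after  8: x0=0x00 x1=0x4d x2=0x68 x3=0x20 x4=0xfb x5=0x22  N=0 Z=1
-- IRQ taken; context saved, return-PC = 9 --
mismatch: x3: reported 0x21 vs actual 0x20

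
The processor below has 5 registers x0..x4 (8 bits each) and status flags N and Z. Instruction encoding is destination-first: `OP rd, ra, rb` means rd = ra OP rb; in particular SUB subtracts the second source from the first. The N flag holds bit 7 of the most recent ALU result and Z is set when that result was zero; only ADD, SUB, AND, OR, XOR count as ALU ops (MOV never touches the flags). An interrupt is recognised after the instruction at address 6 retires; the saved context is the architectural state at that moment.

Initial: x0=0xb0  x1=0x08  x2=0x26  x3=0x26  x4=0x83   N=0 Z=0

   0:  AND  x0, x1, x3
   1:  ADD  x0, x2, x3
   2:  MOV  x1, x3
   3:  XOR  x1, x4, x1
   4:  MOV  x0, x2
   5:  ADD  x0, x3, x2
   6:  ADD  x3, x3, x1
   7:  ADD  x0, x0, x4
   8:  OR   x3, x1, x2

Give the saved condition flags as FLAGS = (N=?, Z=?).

after  0: x0=0x00 x1=0x08 x2=0x26 x3=0x26 x4=0x83  N=0 Z=1
after  1: x0=0x4c x1=0x08 x2=0x26 x3=0x26 x4=0x83  N=0 Z=0
after  2: x0=0x4c x1=0x26 x2=0x26 x3=0x26 x4=0x83  N=0 Z=0
after  3: x0=0x4c x1=0xa5 x2=0x26 x3=0x26 x4=0x83  N=1 Z=0
after  4: x0=0x26 x1=0xa5 x2=0x26 x3=0x26 x4=0x83  N=1 Z=0
after  5: x0=0x4c x1=0xa5 x2=0x26 x3=0x26 x4=0x83  N=0 Z=0
after  6: x0=0x4c x1=0xa5 x2=0x26 x3=0xcb x4=0x83  N=1 Z=0
-- IRQ taken; context saved, return-PC = 7 --

FLAGS = (N=1, Z=0)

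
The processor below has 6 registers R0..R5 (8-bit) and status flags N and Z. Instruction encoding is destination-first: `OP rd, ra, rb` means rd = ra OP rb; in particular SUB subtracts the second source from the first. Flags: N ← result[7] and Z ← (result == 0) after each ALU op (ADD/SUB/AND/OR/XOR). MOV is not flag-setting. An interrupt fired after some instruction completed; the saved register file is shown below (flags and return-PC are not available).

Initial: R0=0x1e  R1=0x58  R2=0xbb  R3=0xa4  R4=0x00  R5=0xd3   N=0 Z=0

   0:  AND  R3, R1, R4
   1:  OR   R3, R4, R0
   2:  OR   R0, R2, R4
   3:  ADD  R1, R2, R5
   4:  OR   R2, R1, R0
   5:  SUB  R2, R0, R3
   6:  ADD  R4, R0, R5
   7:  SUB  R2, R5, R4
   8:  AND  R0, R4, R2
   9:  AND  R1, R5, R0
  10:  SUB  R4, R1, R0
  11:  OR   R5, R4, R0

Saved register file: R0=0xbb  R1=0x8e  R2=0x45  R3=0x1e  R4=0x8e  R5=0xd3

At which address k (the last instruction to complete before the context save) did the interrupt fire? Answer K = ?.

K = 7

after  0: R0=0x1e R1=0x58 R2=0xbb R3=0x00 R4=0x00 R5=0xd3  N=0 Z=1
after  1: R0=0x1e R1=0x58 R2=0xbb R3=0x1e R4=0x00 R5=0xd3  N=0 Z=0
after  2: R0=0xbb R1=0x58 R2=0xbb R3=0x1e R4=0x00 R5=0xd3  N=1 Z=0
after  3: R0=0xbb R1=0x8e R2=0xbb R3=0x1e R4=0x00 R5=0xd3  N=1 Z=0
after  4: R0=0xbb R1=0x8e R2=0xbf R3=0x1e R4=0x00 R5=0xd3  N=1 Z=0
after  5: R0=0xbb R1=0x8e R2=0x9d R3=0x1e R4=0x00 R5=0xd3  N=1 Z=0
after  6: R0=0xbb R1=0x8e R2=0x9d R3=0x1e R4=0x8e R5=0xd3  N=1 Z=0
after  7: R0=0xbb R1=0x8e R2=0x45 R3=0x1e R4=0x8e R5=0xd3  N=0 Z=0
-- IRQ taken; context saved, return-PC = 8 --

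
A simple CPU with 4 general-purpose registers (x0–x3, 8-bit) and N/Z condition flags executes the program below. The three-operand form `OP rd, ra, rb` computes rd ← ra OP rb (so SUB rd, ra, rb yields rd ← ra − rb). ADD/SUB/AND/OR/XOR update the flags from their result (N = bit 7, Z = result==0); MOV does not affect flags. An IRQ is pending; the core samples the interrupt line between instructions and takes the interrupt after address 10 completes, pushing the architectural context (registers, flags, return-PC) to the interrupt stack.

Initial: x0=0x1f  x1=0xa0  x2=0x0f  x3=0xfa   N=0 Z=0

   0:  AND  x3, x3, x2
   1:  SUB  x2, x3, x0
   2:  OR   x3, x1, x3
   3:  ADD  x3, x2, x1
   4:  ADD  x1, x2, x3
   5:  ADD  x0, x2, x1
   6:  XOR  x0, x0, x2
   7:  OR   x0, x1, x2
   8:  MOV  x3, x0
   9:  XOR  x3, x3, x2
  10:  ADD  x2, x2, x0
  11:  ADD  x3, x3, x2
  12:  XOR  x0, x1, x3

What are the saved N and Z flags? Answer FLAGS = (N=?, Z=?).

FLAGS = (N=1, Z=0)

after  0: x0=0x1f x1=0xa0 x2=0x0f x3=0x0a  N=0 Z=0
after  1: x0=0x1f x1=0xa0 x2=0xeb x3=0x0a  N=1 Z=0
after  2: x0=0x1f x1=0xa0 x2=0xeb x3=0xaa  N=1 Z=0
after  3: x0=0x1f x1=0xa0 x2=0xeb x3=0x8b  N=1 Z=0
after  4: x0=0x1f x1=0x76 x2=0xeb x3=0x8b  N=0 Z=0
after  5: x0=0x61 x1=0x76 x2=0xeb x3=0x8b  N=0 Z=0
after  6: x0=0x8a x1=0x76 x2=0xeb x3=0x8b  N=1 Z=0
after  7: x0=0xff x1=0x76 x2=0xeb x3=0x8b  N=1 Z=0
after  8: x0=0xff x1=0x76 x2=0xeb x3=0xff  N=1 Z=0
after  9: x0=0xff x1=0x76 x2=0xeb x3=0x14  N=0 Z=0
after 10: x0=0xff x1=0x76 x2=0xea x3=0x14  N=1 Z=0
-- IRQ taken; context saved, return-PC = 11 --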